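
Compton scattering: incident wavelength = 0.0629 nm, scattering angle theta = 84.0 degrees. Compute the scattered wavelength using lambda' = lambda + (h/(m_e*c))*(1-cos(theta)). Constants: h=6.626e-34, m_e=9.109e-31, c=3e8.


Compton wavelength: h/(m_e*c) = 2.4247e-12 m
d_lambda = 2.4247e-12 * (1 - cos(84.0 deg))
= 2.4247e-12 * 0.895472
= 2.1713e-12 m = 0.002171 nm
lambda' = 0.0629 + 0.002171
= 0.065071 nm

0.065071


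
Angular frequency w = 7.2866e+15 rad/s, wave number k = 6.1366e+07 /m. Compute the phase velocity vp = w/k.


vp = w / k
= 7.2866e+15 / 6.1366e+07
= 1.1874e+08 m/s

1.1874e+08


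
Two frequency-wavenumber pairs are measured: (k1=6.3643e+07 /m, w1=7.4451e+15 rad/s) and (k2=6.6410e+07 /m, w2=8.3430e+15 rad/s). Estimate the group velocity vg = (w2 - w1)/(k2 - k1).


vg = (w2 - w1) / (k2 - k1)
= (8.3430e+15 - 7.4451e+15) / (6.6410e+07 - 6.3643e+07)
= 8.9790e+14 / 2.7670e+06
= 3.2450e+08 m/s

3.2450e+08


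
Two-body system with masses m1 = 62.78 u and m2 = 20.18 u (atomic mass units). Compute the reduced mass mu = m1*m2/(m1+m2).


mu = m1 * m2 / (m1 + m2)
= 62.78 * 20.18 / (62.78 + 20.18)
= 1266.9004 / 82.96
= 15.2712 u

15.2712


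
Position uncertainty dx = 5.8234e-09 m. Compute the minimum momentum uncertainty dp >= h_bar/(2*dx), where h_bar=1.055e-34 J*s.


dp = h_bar / (2 * dx)
= 1.055e-34 / (2 * 5.8234e-09)
= 1.055e-34 / 1.1647e-08
= 9.0583e-27 kg*m/s

9.0583e-27


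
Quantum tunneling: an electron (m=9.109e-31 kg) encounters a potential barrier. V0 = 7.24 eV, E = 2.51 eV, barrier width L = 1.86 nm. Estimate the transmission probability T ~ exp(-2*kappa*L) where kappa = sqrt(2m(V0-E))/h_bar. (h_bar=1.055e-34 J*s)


V0 - E = 4.73 eV = 7.5775e-19 J
kappa = sqrt(2 * m * (V0-E)) / h_bar
= sqrt(2 * 9.109e-31 * 7.5775e-19) / 1.055e-34
= 1.1137e+10 /m
2*kappa*L = 2 * 1.1137e+10 * 1.86e-9
= 41.4288
T = exp(-41.4288) = 1.017861e-18

1.017861e-18


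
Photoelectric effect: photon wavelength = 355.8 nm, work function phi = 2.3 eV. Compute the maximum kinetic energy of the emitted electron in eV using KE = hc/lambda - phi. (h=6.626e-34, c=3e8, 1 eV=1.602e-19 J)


E_photon = hc / lambda
= (6.626e-34)(3e8) / (355.8e-9)
= 5.5868e-19 J
= 3.4874 eV
KE = E_photon - phi
= 3.4874 - 2.3
= 1.1874 eV

1.1874


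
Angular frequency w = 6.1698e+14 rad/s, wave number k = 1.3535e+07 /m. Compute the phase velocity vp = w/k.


vp = w / k
= 6.1698e+14 / 1.3535e+07
= 4.5584e+07 m/s

4.5584e+07


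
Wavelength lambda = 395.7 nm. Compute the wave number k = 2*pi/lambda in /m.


k = 2 * pi / lambda
= 6.2832 / (395.7e-9)
= 6.2832 / 3.9570e-07
= 1.5879e+07 /m

1.5879e+07


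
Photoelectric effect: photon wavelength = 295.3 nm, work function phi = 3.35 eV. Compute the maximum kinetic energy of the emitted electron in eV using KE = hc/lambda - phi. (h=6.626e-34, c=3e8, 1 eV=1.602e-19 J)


E_photon = hc / lambda
= (6.626e-34)(3e8) / (295.3e-9)
= 6.7315e-19 J
= 4.2019 eV
KE = E_photon - phi
= 4.2019 - 3.35
= 0.8519 eV

0.8519


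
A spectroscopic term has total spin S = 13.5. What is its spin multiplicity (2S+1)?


Spin multiplicity = 2S + 1
= 2 * 13.5 + 1
= 27.0 + 1
= 28

28


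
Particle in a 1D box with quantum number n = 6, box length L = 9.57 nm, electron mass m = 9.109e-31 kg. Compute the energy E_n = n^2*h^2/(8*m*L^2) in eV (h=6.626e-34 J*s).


E = n^2 * h^2 / (8 * m * L^2)
= 6^2 * (6.626e-34)^2 / (8 * 9.109e-31 * (9.57e-9)^2)
= 36 * 4.3904e-67 / (8 * 9.109e-31 * 9.1585e-17)
= 2.3682e-20 J
= 0.1478 eV

0.1478


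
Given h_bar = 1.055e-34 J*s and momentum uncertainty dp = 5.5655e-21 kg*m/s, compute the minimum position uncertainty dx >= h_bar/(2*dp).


dx = h_bar / (2 * dp)
= 1.055e-34 / (2 * 5.5655e-21)
= 1.055e-34 / 1.1131e-20
= 9.4780e-15 m

9.4780e-15


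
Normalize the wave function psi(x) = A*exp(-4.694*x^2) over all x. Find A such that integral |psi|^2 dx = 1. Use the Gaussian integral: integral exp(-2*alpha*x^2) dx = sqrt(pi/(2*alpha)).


integral |psi|^2 dx = A^2 * sqrt(pi/(2*alpha)) = 1
A^2 = sqrt(2*alpha/pi)
= sqrt(2 * 4.694 / pi)
= 1.728668
A = sqrt(1.728668)
= 1.3148

1.3148


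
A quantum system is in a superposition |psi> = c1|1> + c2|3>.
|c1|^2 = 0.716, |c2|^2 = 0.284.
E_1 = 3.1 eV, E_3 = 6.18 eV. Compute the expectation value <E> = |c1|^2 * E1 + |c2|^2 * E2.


<E> = |c1|^2 * E1 + |c2|^2 * E2
= 0.716 * 3.1 + 0.284 * 6.18
= 2.2196 + 1.7551
= 3.9747 eV

3.9747


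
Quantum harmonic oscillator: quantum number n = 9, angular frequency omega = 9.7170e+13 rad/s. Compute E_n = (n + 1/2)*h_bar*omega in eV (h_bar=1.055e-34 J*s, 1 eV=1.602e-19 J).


E = (n + 1/2) * h_bar * omega
= (9 + 0.5) * 1.055e-34 * 9.7170e+13
= 9.5 * 1.0251e-20
= 9.7389e-20 J
= 0.6079 eV

0.6079


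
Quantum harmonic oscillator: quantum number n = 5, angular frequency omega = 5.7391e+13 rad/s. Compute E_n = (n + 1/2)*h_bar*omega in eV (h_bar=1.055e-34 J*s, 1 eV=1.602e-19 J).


E = (n + 1/2) * h_bar * omega
= (5 + 0.5) * 1.055e-34 * 5.7391e+13
= 5.5 * 6.0548e-21
= 3.3301e-20 J
= 0.2079 eV

0.2079


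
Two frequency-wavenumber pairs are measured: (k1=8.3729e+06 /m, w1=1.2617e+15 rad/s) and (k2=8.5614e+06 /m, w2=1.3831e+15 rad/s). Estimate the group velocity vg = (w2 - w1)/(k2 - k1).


vg = (w2 - w1) / (k2 - k1)
= (1.3831e+15 - 1.2617e+15) / (8.5614e+06 - 8.3729e+06)
= 1.2140e+14 / 1.8850e+05
= 6.4403e+08 m/s

6.4403e+08


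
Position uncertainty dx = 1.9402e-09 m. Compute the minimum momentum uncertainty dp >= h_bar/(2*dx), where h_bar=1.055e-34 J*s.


dp = h_bar / (2 * dx)
= 1.055e-34 / (2 * 1.9402e-09)
= 1.055e-34 / 3.8804e-09
= 2.7188e-26 kg*m/s

2.7188e-26


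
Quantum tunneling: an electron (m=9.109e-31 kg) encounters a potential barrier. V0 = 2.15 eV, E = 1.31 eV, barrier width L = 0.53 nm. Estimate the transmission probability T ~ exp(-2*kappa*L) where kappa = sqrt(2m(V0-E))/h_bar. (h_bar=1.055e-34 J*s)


V0 - E = 0.84 eV = 1.3457e-19 J
kappa = sqrt(2 * m * (V0-E)) / h_bar
= sqrt(2 * 9.109e-31 * 1.3457e-19) / 1.055e-34
= 4.6932e+09 /m
2*kappa*L = 2 * 4.6932e+09 * 0.53e-9
= 4.9748
T = exp(-4.9748) = 6.909978e-03

6.909978e-03


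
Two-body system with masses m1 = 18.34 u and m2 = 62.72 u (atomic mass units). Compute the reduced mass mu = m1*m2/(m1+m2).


mu = m1 * m2 / (m1 + m2)
= 18.34 * 62.72 / (18.34 + 62.72)
= 1150.2848 / 81.06
= 14.1905 u

14.1905


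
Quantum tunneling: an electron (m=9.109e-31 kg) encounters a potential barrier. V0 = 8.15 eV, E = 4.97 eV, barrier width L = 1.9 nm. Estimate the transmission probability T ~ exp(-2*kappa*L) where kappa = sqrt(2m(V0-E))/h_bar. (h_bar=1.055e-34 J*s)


V0 - E = 3.18 eV = 5.0944e-19 J
kappa = sqrt(2 * m * (V0-E)) / h_bar
= sqrt(2 * 9.109e-31 * 5.0944e-19) / 1.055e-34
= 9.1315e+09 /m
2*kappa*L = 2 * 9.1315e+09 * 1.9e-9
= 34.6997
T = exp(-34.6997) = 8.513175e-16

8.513175e-16


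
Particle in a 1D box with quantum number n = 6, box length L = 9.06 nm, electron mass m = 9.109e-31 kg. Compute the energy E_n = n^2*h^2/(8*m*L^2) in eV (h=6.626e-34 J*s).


E = n^2 * h^2 / (8 * m * L^2)
= 6^2 * (6.626e-34)^2 / (8 * 9.109e-31 * (9.06e-9)^2)
= 36 * 4.3904e-67 / (8 * 9.109e-31 * 8.2084e-17)
= 2.6423e-20 J
= 0.1649 eV

0.1649


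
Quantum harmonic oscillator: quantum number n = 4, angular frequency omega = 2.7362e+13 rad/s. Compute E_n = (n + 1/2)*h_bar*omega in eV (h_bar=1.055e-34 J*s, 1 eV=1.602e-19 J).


E = (n + 1/2) * h_bar * omega
= (4 + 0.5) * 1.055e-34 * 2.7362e+13
= 4.5 * 2.8867e-21
= 1.2990e-20 J
= 0.0811 eV

0.0811


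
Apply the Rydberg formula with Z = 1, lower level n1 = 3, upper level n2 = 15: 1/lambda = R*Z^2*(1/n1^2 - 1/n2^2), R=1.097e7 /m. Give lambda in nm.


1/lambda = R * Z^2 * (1/n1^2 - 1/n2^2)
= 1.097e7 * 1^2 * (1/3^2 - 1/15^2)
= 1.097e7 * 1 * (0.111111 - 0.004444)
= 1.1701e+06 /m
lambda = 1 / 1.1701e+06
= 854.6035 nm

854.6035


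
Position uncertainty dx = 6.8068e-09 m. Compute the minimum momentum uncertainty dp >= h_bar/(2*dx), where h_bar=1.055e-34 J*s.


dp = h_bar / (2 * dx)
= 1.055e-34 / (2 * 6.8068e-09)
= 1.055e-34 / 1.3614e-08
= 7.7496e-27 kg*m/s

7.7496e-27


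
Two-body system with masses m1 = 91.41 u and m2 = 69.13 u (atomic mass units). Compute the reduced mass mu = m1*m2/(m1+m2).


mu = m1 * m2 / (m1 + m2)
= 91.41 * 69.13 / (91.41 + 69.13)
= 6319.1733 / 160.54
= 39.362 u

39.362


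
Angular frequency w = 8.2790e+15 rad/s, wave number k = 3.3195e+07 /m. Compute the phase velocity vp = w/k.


vp = w / k
= 8.2790e+15 / 3.3195e+07
= 2.4941e+08 m/s

2.4941e+08


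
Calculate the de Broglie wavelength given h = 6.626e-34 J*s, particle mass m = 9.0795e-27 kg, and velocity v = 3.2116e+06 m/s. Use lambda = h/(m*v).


lambda = h / (m * v)
= 6.626e-34 / (9.0795e-27 * 3.2116e+06)
= 6.626e-34 / 2.9160e-20
= 2.2723e-14 m

2.2723e-14


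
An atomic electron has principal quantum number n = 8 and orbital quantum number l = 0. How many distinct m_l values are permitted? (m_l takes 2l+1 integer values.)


m_l ranges from -l to +l in integer steps
So m_l goes from -0 to +0
Count = 2l + 1 = 2*0 + 1
= 1

1


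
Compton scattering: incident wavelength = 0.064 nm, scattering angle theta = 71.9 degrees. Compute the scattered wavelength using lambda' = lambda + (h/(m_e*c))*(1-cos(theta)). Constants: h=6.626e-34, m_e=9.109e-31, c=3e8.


Compton wavelength: h/(m_e*c) = 2.4247e-12 m
d_lambda = 2.4247e-12 * (1 - cos(71.9 deg))
= 2.4247e-12 * 0.689324
= 1.6714e-12 m = 0.001671 nm
lambda' = 0.064 + 0.001671
= 0.065671 nm

0.065671


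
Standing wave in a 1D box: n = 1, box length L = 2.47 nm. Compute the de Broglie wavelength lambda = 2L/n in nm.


lambda = 2L / n
= 2 * 2.47 / 1
= 4.94 / 1
= 4.94 nm

4.94


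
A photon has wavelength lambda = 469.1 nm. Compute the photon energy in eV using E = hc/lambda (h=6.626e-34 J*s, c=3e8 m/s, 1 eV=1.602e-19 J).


E = hc / lambda
= (6.626e-34)(3e8) / (469.1e-9)
= 1.9878e-25 / 4.6910e-07
= 4.2375e-19 J
Converting to eV: 4.2375e-19 / 1.602e-19
= 2.6451 eV

2.6451


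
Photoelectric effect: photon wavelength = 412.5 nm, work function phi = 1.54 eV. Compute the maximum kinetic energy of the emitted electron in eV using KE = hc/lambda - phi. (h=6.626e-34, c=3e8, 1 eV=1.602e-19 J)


E_photon = hc / lambda
= (6.626e-34)(3e8) / (412.5e-9)
= 4.8189e-19 J
= 3.0081 eV
KE = E_photon - phi
= 3.0081 - 1.54
= 1.4681 eV

1.4681


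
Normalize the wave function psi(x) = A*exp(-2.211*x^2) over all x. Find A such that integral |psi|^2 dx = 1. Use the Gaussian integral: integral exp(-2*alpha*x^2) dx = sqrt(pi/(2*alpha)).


integral |psi|^2 dx = A^2 * sqrt(pi/(2*alpha)) = 1
A^2 = sqrt(2*alpha/pi)
= sqrt(2 * 2.211 / pi)
= 1.186409
A = sqrt(1.186409)
= 1.0892

1.0892


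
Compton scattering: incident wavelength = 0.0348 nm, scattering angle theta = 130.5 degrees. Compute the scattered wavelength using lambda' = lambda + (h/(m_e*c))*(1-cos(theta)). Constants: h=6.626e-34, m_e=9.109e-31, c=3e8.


Compton wavelength: h/(m_e*c) = 2.4247e-12 m
d_lambda = 2.4247e-12 * (1 - cos(130.5 deg))
= 2.4247e-12 * 1.649448
= 3.9994e-12 m = 0.003999 nm
lambda' = 0.0348 + 0.003999
= 0.038799 nm

0.038799


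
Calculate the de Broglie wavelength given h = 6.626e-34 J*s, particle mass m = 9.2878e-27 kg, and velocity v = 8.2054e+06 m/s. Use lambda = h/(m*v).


lambda = h / (m * v)
= 6.626e-34 / (9.2878e-27 * 8.2054e+06)
= 6.626e-34 / 7.6210e-20
= 8.6944e-15 m

8.6944e-15


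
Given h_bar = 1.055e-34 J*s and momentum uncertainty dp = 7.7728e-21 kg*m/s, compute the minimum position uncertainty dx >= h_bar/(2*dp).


dx = h_bar / (2 * dp)
= 1.055e-34 / (2 * 7.7728e-21)
= 1.055e-34 / 1.5546e-20
= 6.7865e-15 m

6.7865e-15


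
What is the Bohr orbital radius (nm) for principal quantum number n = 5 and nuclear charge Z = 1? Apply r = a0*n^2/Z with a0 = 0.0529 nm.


r = a0 * n^2 / Z
= 0.0529 * 5^2 / 1
= 0.0529 * 25 / 1
= 1.3225 nm

1.3225


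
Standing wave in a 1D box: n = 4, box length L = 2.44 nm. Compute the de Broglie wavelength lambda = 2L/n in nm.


lambda = 2L / n
= 2 * 2.44 / 4
= 4.88 / 4
= 1.22 nm

1.22


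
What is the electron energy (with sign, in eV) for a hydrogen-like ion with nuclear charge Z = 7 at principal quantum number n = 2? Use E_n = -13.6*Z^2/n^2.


E_n = -13.6 * Z^2 / n^2
= -13.6 * 7^2 / 2^2
= -13.6 * 49 / 4
= -166.6 eV

-166.6


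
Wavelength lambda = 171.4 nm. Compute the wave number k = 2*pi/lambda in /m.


k = 2 * pi / lambda
= 6.2832 / (171.4e-9)
= 6.2832 / 1.7140e-07
= 3.6658e+07 /m

3.6658e+07


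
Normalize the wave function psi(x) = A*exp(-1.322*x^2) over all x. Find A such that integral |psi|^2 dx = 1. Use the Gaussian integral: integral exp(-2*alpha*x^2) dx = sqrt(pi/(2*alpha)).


integral |psi|^2 dx = A^2 * sqrt(pi/(2*alpha)) = 1
A^2 = sqrt(2*alpha/pi)
= sqrt(2 * 1.322 / pi)
= 0.917394
A = sqrt(0.917394)
= 0.9578

0.9578


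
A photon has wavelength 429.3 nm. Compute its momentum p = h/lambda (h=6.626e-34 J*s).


p = h / lambda
= 6.626e-34 / (429.3e-9)
= 6.626e-34 / 4.2930e-07
= 1.5434e-27 kg*m/s

1.5434e-27


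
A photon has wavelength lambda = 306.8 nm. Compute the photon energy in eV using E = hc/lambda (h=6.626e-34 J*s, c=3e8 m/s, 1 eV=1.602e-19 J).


E = hc / lambda
= (6.626e-34)(3e8) / (306.8e-9)
= 1.9878e-25 / 3.0680e-07
= 6.4791e-19 J
Converting to eV: 6.4791e-19 / 1.602e-19
= 4.0444 eV

4.0444


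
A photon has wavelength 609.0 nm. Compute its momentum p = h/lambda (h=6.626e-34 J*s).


p = h / lambda
= 6.626e-34 / (609.0e-9)
= 6.626e-34 / 6.0900e-07
= 1.0880e-27 kg*m/s

1.0880e-27


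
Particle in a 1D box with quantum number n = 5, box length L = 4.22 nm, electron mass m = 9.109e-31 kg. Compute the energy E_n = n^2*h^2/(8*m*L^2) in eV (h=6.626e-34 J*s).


E = n^2 * h^2 / (8 * m * L^2)
= 5^2 * (6.626e-34)^2 / (8 * 9.109e-31 * (4.22e-9)^2)
= 25 * 4.3904e-67 / (8 * 9.109e-31 * 1.7808e-17)
= 8.4578e-20 J
= 0.528 eV

0.528


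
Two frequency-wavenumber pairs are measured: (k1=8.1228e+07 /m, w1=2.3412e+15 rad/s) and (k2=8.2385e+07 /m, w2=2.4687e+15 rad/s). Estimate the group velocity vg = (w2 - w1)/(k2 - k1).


vg = (w2 - w1) / (k2 - k1)
= (2.4687e+15 - 2.3412e+15) / (8.2385e+07 - 8.1228e+07)
= 1.2750e+14 / 1.1570e+06
= 1.1020e+08 m/s

1.1020e+08


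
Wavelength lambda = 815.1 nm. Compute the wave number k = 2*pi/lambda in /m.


k = 2 * pi / lambda
= 6.2832 / (815.1e-9)
= 6.2832 / 8.1510e-07
= 7.7085e+06 /m

7.7085e+06


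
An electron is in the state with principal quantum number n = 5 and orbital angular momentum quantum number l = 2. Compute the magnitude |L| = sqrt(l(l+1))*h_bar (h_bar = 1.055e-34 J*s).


L = sqrt(l*(l+1)) * h_bar
= sqrt(2 * 3) * 1.055e-34
= sqrt(6) * 1.055e-34
= 2.4495 * 1.055e-34
= 2.5842e-34 J*s

2.5842e-34


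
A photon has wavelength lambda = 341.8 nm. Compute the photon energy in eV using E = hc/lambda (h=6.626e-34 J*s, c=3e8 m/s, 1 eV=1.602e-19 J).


E = hc / lambda
= (6.626e-34)(3e8) / (341.8e-9)
= 1.9878e-25 / 3.4180e-07
= 5.8157e-19 J
Converting to eV: 5.8157e-19 / 1.602e-19
= 3.6303 eV

3.6303


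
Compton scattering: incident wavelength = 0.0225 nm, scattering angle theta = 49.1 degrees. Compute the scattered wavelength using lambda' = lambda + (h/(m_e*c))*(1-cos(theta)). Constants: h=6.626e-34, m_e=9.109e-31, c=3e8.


Compton wavelength: h/(m_e*c) = 2.4247e-12 m
d_lambda = 2.4247e-12 * (1 - cos(49.1 deg))
= 2.4247e-12 * 0.345259
= 8.3715e-13 m = 0.000837 nm
lambda' = 0.0225 + 0.000837
= 0.023337 nm

0.023337


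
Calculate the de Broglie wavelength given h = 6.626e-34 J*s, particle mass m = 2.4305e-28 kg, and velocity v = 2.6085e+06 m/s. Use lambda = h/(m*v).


lambda = h / (m * v)
= 6.626e-34 / (2.4305e-28 * 2.6085e+06)
= 6.626e-34 / 6.3400e-22
= 1.0451e-12 m

1.0451e-12


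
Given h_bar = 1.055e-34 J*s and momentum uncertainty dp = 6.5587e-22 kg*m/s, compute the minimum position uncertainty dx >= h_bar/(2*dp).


dx = h_bar / (2 * dp)
= 1.055e-34 / (2 * 6.5587e-22)
= 1.055e-34 / 1.3117e-21
= 8.0428e-14 m

8.0428e-14


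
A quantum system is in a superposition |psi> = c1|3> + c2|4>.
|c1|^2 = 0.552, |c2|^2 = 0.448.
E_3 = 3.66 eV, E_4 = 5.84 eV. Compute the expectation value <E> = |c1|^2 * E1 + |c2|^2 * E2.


<E> = |c1|^2 * E1 + |c2|^2 * E2
= 0.552 * 3.66 + 0.448 * 5.84
= 2.0203 + 2.6163
= 4.6366 eV

4.6366


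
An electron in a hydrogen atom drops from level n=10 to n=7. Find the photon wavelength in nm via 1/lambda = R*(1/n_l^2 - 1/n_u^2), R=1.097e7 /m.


1/lambda = R * (1/n_l^2 - 1/n_u^2)
= 1.097e7 * (1/7^2 - 1/10^2)
= 1.097e7 * (0.020408 - 0.01)
= 1.097e7 * 0.010408
= 1.1418e+05 /m
lambda = 1 / 1.1418e+05 = 8758.2891 nm

8758.2891


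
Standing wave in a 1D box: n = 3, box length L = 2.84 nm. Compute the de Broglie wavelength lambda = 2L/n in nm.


lambda = 2L / n
= 2 * 2.84 / 3
= 5.68 / 3
= 1.8933 nm

1.8933


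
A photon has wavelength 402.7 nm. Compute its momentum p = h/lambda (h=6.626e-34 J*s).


p = h / lambda
= 6.626e-34 / (402.7e-9)
= 6.626e-34 / 4.0270e-07
= 1.6454e-27 kg*m/s

1.6454e-27


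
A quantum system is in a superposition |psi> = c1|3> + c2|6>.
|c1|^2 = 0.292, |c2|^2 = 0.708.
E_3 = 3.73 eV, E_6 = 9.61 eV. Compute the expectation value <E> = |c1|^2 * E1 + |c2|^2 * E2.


<E> = |c1|^2 * E1 + |c2|^2 * E2
= 0.292 * 3.73 + 0.708 * 9.61
= 1.0892 + 6.8039
= 7.893 eV

7.893


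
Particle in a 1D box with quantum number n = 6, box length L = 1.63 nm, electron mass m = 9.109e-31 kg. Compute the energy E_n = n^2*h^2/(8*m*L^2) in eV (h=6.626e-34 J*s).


E = n^2 * h^2 / (8 * m * L^2)
= 6^2 * (6.626e-34)^2 / (8 * 9.109e-31 * (1.63e-9)^2)
= 36 * 4.3904e-67 / (8 * 9.109e-31 * 2.6569e-18)
= 8.1634e-19 J
= 5.0957 eV

5.0957


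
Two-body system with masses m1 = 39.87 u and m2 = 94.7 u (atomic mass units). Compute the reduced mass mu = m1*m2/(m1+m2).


mu = m1 * m2 / (m1 + m2)
= 39.87 * 94.7 / (39.87 + 94.7)
= 3775.689 / 134.57
= 28.0574 u

28.0574


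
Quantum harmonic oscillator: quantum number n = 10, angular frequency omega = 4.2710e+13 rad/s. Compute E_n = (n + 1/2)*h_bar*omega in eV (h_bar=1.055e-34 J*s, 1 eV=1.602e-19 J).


E = (n + 1/2) * h_bar * omega
= (10 + 0.5) * 1.055e-34 * 4.2710e+13
= 10.5 * 4.5059e-21
= 4.7312e-20 J
= 0.2953 eV

0.2953


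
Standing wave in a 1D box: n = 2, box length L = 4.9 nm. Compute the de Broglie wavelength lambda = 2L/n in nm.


lambda = 2L / n
= 2 * 4.9 / 2
= 9.8 / 2
= 4.9 nm

4.9


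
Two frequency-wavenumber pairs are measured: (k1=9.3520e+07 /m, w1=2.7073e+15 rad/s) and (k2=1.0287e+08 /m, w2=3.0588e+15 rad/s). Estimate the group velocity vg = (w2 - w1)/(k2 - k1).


vg = (w2 - w1) / (k2 - k1)
= (3.0588e+15 - 2.7073e+15) / (1.0287e+08 - 9.3520e+07)
= 3.5150e+14 / 9.3500e+06
= 3.7594e+07 m/s

3.7594e+07


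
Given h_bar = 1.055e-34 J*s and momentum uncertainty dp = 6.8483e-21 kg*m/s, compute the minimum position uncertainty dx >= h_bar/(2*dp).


dx = h_bar / (2 * dp)
= 1.055e-34 / (2 * 6.8483e-21)
= 1.055e-34 / 1.3697e-20
= 7.7026e-15 m

7.7026e-15


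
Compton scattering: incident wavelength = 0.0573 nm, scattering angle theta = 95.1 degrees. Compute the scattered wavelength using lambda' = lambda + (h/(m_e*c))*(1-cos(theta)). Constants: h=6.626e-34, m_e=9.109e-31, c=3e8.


Compton wavelength: h/(m_e*c) = 2.4247e-12 m
d_lambda = 2.4247e-12 * (1 - cos(95.1 deg))
= 2.4247e-12 * 1.088894
= 2.6403e-12 m = 0.00264 nm
lambda' = 0.0573 + 0.00264
= 0.05994 nm

0.05994


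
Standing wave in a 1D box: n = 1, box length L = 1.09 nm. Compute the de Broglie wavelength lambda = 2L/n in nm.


lambda = 2L / n
= 2 * 1.09 / 1
= 2.18 / 1
= 2.18 nm

2.18


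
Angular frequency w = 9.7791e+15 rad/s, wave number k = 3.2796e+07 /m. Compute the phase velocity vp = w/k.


vp = w / k
= 9.7791e+15 / 3.2796e+07
= 2.9818e+08 m/s

2.9818e+08


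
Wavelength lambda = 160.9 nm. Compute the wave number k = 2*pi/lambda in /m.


k = 2 * pi / lambda
= 6.2832 / (160.9e-9)
= 6.2832 / 1.6090e-07
= 3.9050e+07 /m

3.9050e+07


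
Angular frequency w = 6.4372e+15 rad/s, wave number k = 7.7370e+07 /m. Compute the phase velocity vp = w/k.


vp = w / k
= 6.4372e+15 / 7.7370e+07
= 8.3200e+07 m/s

8.3200e+07


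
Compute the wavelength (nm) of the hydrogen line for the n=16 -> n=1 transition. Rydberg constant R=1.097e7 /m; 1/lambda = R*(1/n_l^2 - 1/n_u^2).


1/lambda = R * (1/n_l^2 - 1/n_u^2)
= 1.097e7 * (1/1^2 - 1/16^2)
= 1.097e7 * (1.0 - 0.003906)
= 1.097e7 * 0.996094
= 1.0927e+07 /m
lambda = 1 / 1.0927e+07 = 91.5152 nm

91.5152


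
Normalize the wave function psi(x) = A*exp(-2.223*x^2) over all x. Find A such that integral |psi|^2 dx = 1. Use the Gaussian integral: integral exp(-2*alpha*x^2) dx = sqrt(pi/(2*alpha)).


integral |psi|^2 dx = A^2 * sqrt(pi/(2*alpha)) = 1
A^2 = sqrt(2*alpha/pi)
= sqrt(2 * 2.223 / pi)
= 1.189624
A = sqrt(1.189624)
= 1.0907

1.0907


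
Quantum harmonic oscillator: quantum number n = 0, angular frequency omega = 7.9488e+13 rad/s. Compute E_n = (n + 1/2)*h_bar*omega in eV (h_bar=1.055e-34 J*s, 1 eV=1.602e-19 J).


E = (n + 1/2) * h_bar * omega
= (0 + 0.5) * 1.055e-34 * 7.9488e+13
= 0.5 * 8.3860e-21
= 4.1930e-21 J
= 0.0262 eV

0.0262


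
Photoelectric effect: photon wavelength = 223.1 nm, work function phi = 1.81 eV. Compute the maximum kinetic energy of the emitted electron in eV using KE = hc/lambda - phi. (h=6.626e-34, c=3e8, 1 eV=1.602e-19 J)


E_photon = hc / lambda
= (6.626e-34)(3e8) / (223.1e-9)
= 8.9099e-19 J
= 5.5617 eV
KE = E_photon - phi
= 5.5617 - 1.81
= 3.7517 eV

3.7517


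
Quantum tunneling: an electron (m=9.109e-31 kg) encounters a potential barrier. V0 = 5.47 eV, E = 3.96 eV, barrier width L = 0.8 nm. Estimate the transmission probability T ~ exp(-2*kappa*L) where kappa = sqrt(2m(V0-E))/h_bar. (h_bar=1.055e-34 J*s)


V0 - E = 1.51 eV = 2.4190e-19 J
kappa = sqrt(2 * m * (V0-E)) / h_bar
= sqrt(2 * 9.109e-31 * 2.4190e-19) / 1.055e-34
= 6.2924e+09 /m
2*kappa*L = 2 * 6.2924e+09 * 0.8e-9
= 10.0679
T = exp(-10.0679) = 4.242087e-05

4.242087e-05


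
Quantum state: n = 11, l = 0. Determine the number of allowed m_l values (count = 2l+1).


m_l ranges from -l to +l in integer steps
So m_l goes from -0 to +0
Count = 2l + 1 = 2*0 + 1
= 1

1


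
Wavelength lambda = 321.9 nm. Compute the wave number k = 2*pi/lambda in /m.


k = 2 * pi / lambda
= 6.2832 / (321.9e-9)
= 6.2832 / 3.2190e-07
= 1.9519e+07 /m

1.9519e+07


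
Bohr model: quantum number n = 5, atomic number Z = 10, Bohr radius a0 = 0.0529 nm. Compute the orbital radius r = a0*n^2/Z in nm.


r = a0 * n^2 / Z
= 0.0529 * 5^2 / 10
= 0.0529 * 25 / 10
= 0.1323 nm

0.1323


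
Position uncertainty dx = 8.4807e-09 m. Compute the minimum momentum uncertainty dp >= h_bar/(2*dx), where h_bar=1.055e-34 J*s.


dp = h_bar / (2 * dx)
= 1.055e-34 / (2 * 8.4807e-09)
= 1.055e-34 / 1.6961e-08
= 6.2200e-27 kg*m/s

6.2200e-27


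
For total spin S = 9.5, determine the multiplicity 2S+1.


Spin multiplicity = 2S + 1
= 2 * 9.5 + 1
= 19.0 + 1
= 20

20


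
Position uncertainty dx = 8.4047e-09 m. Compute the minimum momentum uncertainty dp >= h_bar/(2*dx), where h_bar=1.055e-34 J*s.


dp = h_bar / (2 * dx)
= 1.055e-34 / (2 * 8.4047e-09)
= 1.055e-34 / 1.6809e-08
= 6.2763e-27 kg*m/s

6.2763e-27


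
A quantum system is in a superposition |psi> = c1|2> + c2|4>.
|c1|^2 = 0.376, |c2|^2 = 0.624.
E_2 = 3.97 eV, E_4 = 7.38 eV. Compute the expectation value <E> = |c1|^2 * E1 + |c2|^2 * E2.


<E> = |c1|^2 * E1 + |c2|^2 * E2
= 0.376 * 3.97 + 0.624 * 7.38
= 1.4927 + 4.6051
= 6.0978 eV

6.0978


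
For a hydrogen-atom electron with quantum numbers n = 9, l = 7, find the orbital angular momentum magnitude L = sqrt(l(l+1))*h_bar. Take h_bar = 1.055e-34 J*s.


L = sqrt(l*(l+1)) * h_bar
= sqrt(7 * 8) * 1.055e-34
= sqrt(56) * 1.055e-34
= 7.4833 * 1.055e-34
= 7.8949e-34 J*s

7.8949e-34


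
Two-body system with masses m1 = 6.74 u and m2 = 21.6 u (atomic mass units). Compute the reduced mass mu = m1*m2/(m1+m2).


mu = m1 * m2 / (m1 + m2)
= 6.74 * 21.6 / (6.74 + 21.6)
= 145.584 / 28.34
= 5.1371 u

5.1371


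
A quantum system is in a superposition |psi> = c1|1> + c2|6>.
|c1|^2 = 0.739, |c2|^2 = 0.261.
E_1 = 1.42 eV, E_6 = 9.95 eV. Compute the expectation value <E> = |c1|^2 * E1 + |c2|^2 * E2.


<E> = |c1|^2 * E1 + |c2|^2 * E2
= 0.739 * 1.42 + 0.261 * 9.95
= 1.0494 + 2.597
= 3.6463 eV

3.6463


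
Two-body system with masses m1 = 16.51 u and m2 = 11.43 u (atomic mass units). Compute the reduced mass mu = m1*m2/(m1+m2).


mu = m1 * m2 / (m1 + m2)
= 16.51 * 11.43 / (16.51 + 11.43)
= 188.7093 / 27.94
= 6.7541 u

6.7541


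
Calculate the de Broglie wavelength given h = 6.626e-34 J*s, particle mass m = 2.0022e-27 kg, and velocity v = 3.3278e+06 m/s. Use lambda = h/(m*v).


lambda = h / (m * v)
= 6.626e-34 / (2.0022e-27 * 3.3278e+06)
= 6.626e-34 / 6.6629e-21
= 9.9446e-14 m

9.9446e-14


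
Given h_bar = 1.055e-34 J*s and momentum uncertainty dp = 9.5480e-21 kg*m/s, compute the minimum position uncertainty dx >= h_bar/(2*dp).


dx = h_bar / (2 * dp)
= 1.055e-34 / (2 * 9.5480e-21)
= 1.055e-34 / 1.9096e-20
= 5.5247e-15 m

5.5247e-15


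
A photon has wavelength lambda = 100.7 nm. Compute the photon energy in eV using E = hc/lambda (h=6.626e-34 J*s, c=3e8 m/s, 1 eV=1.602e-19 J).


E = hc / lambda
= (6.626e-34)(3e8) / (100.7e-9)
= 1.9878e-25 / 1.0070e-07
= 1.9740e-18 J
Converting to eV: 1.9740e-18 / 1.602e-19
= 12.322 eV

12.322


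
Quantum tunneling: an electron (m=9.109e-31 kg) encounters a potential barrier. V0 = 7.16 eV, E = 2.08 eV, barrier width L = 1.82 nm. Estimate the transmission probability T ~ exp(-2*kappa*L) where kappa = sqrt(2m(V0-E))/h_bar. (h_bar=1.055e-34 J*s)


V0 - E = 5.08 eV = 8.1382e-19 J
kappa = sqrt(2 * m * (V0-E)) / h_bar
= sqrt(2 * 9.109e-31 * 8.1382e-19) / 1.055e-34
= 1.1541e+10 /m
2*kappa*L = 2 * 1.1541e+10 * 1.82e-9
= 42.0109
T = exp(-42.0109) = 5.686973e-19

5.686973e-19


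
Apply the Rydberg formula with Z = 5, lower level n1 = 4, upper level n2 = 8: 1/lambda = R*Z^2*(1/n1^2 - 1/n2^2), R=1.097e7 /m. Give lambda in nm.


1/lambda = R * Z^2 * (1/n1^2 - 1/n2^2)
= 1.097e7 * 5^2 * (1/4^2 - 1/8^2)
= 1.097e7 * 25 * (0.0625 - 0.015625)
= 1.2855e+07 /m
lambda = 1 / 1.2855e+07
= 77.7879 nm

77.7879


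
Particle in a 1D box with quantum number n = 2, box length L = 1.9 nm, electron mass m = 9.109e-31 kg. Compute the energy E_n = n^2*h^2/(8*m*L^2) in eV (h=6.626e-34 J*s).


E = n^2 * h^2 / (8 * m * L^2)
= 2^2 * (6.626e-34)^2 / (8 * 9.109e-31 * (1.9e-9)^2)
= 4 * 4.3904e-67 / (8 * 9.109e-31 * 3.6100e-18)
= 6.6757e-20 J
= 0.4167 eV

0.4167


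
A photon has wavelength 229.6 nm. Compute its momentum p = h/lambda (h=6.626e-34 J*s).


p = h / lambda
= 6.626e-34 / (229.6e-9)
= 6.626e-34 / 2.2960e-07
= 2.8859e-27 kg*m/s

2.8859e-27


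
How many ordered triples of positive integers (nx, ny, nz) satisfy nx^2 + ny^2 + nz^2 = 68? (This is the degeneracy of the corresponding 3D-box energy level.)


Enumerate all (nx, ny, nz) with nx^2 + ny^2 + nz^2 = 68:
(4,4,6)
(4,6,4)
(6,4,4)
Total degeneracy = 3

3


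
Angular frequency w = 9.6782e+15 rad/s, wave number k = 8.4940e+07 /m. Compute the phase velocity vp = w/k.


vp = w / k
= 9.6782e+15 / 8.4940e+07
= 1.1394e+08 m/s

1.1394e+08


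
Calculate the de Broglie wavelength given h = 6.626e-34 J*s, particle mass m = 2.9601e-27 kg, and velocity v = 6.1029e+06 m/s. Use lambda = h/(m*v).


lambda = h / (m * v)
= 6.626e-34 / (2.9601e-27 * 6.1029e+06)
= 6.626e-34 / 1.8065e-20
= 3.6678e-14 m

3.6678e-14


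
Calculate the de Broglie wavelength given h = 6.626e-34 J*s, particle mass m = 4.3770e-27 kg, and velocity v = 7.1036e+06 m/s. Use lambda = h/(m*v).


lambda = h / (m * v)
= 6.626e-34 / (4.3770e-27 * 7.1036e+06)
= 6.626e-34 / 3.1092e-20
= 2.1311e-14 m

2.1311e-14


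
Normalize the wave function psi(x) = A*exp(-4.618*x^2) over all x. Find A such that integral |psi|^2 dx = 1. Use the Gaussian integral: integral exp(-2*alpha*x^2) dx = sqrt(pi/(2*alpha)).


integral |psi|^2 dx = A^2 * sqrt(pi/(2*alpha)) = 1
A^2 = sqrt(2*alpha/pi)
= sqrt(2 * 4.618 / pi)
= 1.714617
A = sqrt(1.714617)
= 1.3094

1.3094


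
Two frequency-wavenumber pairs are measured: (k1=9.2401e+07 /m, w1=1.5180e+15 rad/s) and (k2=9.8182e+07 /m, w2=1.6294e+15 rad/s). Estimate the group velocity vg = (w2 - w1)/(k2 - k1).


vg = (w2 - w1) / (k2 - k1)
= (1.6294e+15 - 1.5180e+15) / (9.8182e+07 - 9.2401e+07)
= 1.1140e+14 / 5.7810e+06
= 1.9270e+07 m/s

1.9270e+07


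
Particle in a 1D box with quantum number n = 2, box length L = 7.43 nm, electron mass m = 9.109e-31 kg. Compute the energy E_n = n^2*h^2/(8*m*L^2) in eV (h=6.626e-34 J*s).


E = n^2 * h^2 / (8 * m * L^2)
= 2^2 * (6.626e-34)^2 / (8 * 9.109e-31 * (7.43e-9)^2)
= 4 * 4.3904e-67 / (8 * 9.109e-31 * 5.5205e-17)
= 4.3654e-21 J
= 0.0272 eV

0.0272


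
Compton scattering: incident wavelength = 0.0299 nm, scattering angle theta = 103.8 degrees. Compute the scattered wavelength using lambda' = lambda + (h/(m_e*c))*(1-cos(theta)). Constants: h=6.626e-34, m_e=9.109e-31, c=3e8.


Compton wavelength: h/(m_e*c) = 2.4247e-12 m
d_lambda = 2.4247e-12 * (1 - cos(103.8 deg))
= 2.4247e-12 * 1.238533
= 3.0031e-12 m = 0.003003 nm
lambda' = 0.0299 + 0.003003
= 0.032903 nm

0.032903


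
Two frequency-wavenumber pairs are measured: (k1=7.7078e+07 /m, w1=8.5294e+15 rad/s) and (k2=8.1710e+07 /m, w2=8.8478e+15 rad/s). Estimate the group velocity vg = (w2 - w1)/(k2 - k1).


vg = (w2 - w1) / (k2 - k1)
= (8.8478e+15 - 8.5294e+15) / (8.1710e+07 - 7.7078e+07)
= 3.1840e+14 / 4.6320e+06
= 6.8739e+07 m/s

6.8739e+07


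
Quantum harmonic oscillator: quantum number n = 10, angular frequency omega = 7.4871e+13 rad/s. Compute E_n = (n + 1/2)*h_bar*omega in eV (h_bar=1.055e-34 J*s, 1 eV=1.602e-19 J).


E = (n + 1/2) * h_bar * omega
= (10 + 0.5) * 1.055e-34 * 7.4871e+13
= 10.5 * 7.8989e-21
= 8.2938e-20 J
= 0.5177 eV

0.5177


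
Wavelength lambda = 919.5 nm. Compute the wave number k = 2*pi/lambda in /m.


k = 2 * pi / lambda
= 6.2832 / (919.5e-9)
= 6.2832 / 9.1950e-07
= 6.8333e+06 /m

6.8333e+06


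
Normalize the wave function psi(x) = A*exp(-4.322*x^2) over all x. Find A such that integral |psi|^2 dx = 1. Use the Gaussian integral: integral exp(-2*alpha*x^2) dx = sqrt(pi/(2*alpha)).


integral |psi|^2 dx = A^2 * sqrt(pi/(2*alpha)) = 1
A^2 = sqrt(2*alpha/pi)
= sqrt(2 * 4.322 / pi)
= 1.658756
A = sqrt(1.658756)
= 1.2879

1.2879


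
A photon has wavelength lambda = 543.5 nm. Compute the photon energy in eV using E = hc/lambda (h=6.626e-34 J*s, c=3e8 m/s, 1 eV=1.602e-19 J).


E = hc / lambda
= (6.626e-34)(3e8) / (543.5e-9)
= 1.9878e-25 / 5.4350e-07
= 3.6574e-19 J
Converting to eV: 3.6574e-19 / 1.602e-19
= 2.283 eV

2.283


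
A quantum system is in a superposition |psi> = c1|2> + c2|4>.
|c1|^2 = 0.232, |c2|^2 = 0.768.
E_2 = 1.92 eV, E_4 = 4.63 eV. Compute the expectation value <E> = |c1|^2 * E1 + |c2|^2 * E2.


<E> = |c1|^2 * E1 + |c2|^2 * E2
= 0.232 * 1.92 + 0.768 * 4.63
= 0.4454 + 3.5558
= 4.0013 eV

4.0013


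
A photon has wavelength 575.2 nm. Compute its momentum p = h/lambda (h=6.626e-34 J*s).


p = h / lambda
= 6.626e-34 / (575.2e-9)
= 6.626e-34 / 5.7520e-07
= 1.1519e-27 kg*m/s

1.1519e-27


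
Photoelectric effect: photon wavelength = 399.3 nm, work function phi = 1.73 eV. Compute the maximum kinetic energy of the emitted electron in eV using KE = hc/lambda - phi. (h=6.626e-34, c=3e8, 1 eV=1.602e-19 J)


E_photon = hc / lambda
= (6.626e-34)(3e8) / (399.3e-9)
= 4.9782e-19 J
= 3.1075 eV
KE = E_photon - phi
= 3.1075 - 1.73
= 1.3775 eV

1.3775


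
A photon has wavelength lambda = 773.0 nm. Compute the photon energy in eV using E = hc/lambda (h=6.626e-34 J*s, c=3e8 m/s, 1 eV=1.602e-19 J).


E = hc / lambda
= (6.626e-34)(3e8) / (773.0e-9)
= 1.9878e-25 / 7.7300e-07
= 2.5715e-19 J
Converting to eV: 2.5715e-19 / 1.602e-19
= 1.6052 eV

1.6052


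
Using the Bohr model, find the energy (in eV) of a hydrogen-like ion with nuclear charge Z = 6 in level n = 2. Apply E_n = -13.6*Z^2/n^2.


E_n = -13.6 * Z^2 / n^2
= -13.6 * 6^2 / 2^2
= -13.6 * 36 / 4
= -122.4 eV

-122.4


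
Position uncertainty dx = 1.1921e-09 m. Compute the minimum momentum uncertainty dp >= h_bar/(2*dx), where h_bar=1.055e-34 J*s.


dp = h_bar / (2 * dx)
= 1.055e-34 / (2 * 1.1921e-09)
= 1.055e-34 / 2.3842e-09
= 4.4250e-26 kg*m/s

4.4250e-26


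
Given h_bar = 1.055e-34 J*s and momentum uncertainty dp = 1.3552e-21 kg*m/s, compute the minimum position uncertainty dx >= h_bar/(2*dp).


dx = h_bar / (2 * dp)
= 1.055e-34 / (2 * 1.3552e-21)
= 1.055e-34 / 2.7104e-21
= 3.8924e-14 m

3.8924e-14


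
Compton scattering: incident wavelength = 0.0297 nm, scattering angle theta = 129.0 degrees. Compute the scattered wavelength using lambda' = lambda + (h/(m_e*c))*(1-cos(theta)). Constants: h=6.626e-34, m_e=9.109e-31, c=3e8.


Compton wavelength: h/(m_e*c) = 2.4247e-12 m
d_lambda = 2.4247e-12 * (1 - cos(129.0 deg))
= 2.4247e-12 * 1.62932
= 3.9506e-12 m = 0.003951 nm
lambda' = 0.0297 + 0.003951
= 0.033651 nm

0.033651


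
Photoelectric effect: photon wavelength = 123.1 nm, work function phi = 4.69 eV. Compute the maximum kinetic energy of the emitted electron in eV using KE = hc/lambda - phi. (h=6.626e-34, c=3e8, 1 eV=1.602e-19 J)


E_photon = hc / lambda
= (6.626e-34)(3e8) / (123.1e-9)
= 1.6148e-18 J
= 10.0798 eV
KE = E_photon - phi
= 10.0798 - 4.69
= 5.3898 eV

5.3898


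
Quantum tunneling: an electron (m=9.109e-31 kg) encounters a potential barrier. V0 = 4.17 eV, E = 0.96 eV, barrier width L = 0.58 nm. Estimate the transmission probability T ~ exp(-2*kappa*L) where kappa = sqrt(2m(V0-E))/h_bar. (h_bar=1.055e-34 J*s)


V0 - E = 3.21 eV = 5.1424e-19 J
kappa = sqrt(2 * m * (V0-E)) / h_bar
= sqrt(2 * 9.109e-31 * 5.1424e-19) / 1.055e-34
= 9.1745e+09 /m
2*kappa*L = 2 * 9.1745e+09 * 0.58e-9
= 10.6424
T = exp(-10.6424) = 2.388161e-05

2.388161e-05


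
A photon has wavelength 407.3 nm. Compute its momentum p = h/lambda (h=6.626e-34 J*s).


p = h / lambda
= 6.626e-34 / (407.3e-9)
= 6.626e-34 / 4.0730e-07
= 1.6268e-27 kg*m/s

1.6268e-27


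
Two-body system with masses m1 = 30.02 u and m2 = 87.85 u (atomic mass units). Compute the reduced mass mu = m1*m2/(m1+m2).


mu = m1 * m2 / (m1 + m2)
= 30.02 * 87.85 / (30.02 + 87.85)
= 2637.257 / 117.87
= 22.3743 u

22.3743


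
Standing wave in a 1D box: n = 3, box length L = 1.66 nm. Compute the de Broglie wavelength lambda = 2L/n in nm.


lambda = 2L / n
= 2 * 1.66 / 3
= 3.32 / 3
= 1.1067 nm

1.1067


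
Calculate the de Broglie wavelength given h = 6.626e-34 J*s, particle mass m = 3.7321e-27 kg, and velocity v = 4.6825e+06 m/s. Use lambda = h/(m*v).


lambda = h / (m * v)
= 6.626e-34 / (3.7321e-27 * 4.6825e+06)
= 6.626e-34 / 1.7476e-20
= 3.7916e-14 m

3.7916e-14


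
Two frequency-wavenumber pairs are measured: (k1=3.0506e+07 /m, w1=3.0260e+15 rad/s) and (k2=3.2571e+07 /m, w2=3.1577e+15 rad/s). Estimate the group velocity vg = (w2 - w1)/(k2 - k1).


vg = (w2 - w1) / (k2 - k1)
= (3.1577e+15 - 3.0260e+15) / (3.2571e+07 - 3.0506e+07)
= 1.3170e+14 / 2.0650e+06
= 6.3777e+07 m/s

6.3777e+07


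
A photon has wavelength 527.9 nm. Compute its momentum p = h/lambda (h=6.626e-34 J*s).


p = h / lambda
= 6.626e-34 / (527.9e-9)
= 6.626e-34 / 5.2790e-07
= 1.2552e-27 kg*m/s

1.2552e-27


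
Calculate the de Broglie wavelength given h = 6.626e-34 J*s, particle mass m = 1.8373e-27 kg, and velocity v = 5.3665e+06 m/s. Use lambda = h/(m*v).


lambda = h / (m * v)
= 6.626e-34 / (1.8373e-27 * 5.3665e+06)
= 6.626e-34 / 9.8599e-21
= 6.7202e-14 m

6.7202e-14


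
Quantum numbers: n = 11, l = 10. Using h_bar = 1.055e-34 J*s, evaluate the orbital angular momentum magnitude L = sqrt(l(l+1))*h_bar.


L = sqrt(l*(l+1)) * h_bar
= sqrt(10 * 11) * 1.055e-34
= sqrt(110) * 1.055e-34
= 10.4881 * 1.055e-34
= 1.1065e-33 J*s

1.1065e-33


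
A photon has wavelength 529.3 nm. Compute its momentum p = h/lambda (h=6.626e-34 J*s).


p = h / lambda
= 6.626e-34 / (529.3e-9)
= 6.626e-34 / 5.2930e-07
= 1.2518e-27 kg*m/s

1.2518e-27


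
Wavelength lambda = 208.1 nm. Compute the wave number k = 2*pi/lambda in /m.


k = 2 * pi / lambda
= 6.2832 / (208.1e-9)
= 6.2832 / 2.0810e-07
= 3.0193e+07 /m

3.0193e+07


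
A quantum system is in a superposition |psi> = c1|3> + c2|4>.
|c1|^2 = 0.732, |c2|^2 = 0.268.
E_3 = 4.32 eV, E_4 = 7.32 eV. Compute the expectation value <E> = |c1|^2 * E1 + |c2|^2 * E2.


<E> = |c1|^2 * E1 + |c2|^2 * E2
= 0.732 * 4.32 + 0.268 * 7.32
= 3.1622 + 1.9618
= 5.124 eV

5.124


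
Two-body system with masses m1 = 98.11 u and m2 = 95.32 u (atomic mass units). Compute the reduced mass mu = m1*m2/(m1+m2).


mu = m1 * m2 / (m1 + m2)
= 98.11 * 95.32 / (98.11 + 95.32)
= 9351.8452 / 193.43
= 48.3474 u

48.3474


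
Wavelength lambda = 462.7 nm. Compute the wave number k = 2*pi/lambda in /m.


k = 2 * pi / lambda
= 6.2832 / (462.7e-9)
= 6.2832 / 4.6270e-07
= 1.3579e+07 /m

1.3579e+07


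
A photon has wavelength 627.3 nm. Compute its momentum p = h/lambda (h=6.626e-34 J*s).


p = h / lambda
= 6.626e-34 / (627.3e-9)
= 6.626e-34 / 6.2730e-07
= 1.0563e-27 kg*m/s

1.0563e-27


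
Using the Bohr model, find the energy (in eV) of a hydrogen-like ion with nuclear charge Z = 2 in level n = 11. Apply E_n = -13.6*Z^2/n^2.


E_n = -13.6 * Z^2 / n^2
= -13.6 * 2^2 / 11^2
= -13.6 * 4 / 121
= -0.4496 eV

-0.4496


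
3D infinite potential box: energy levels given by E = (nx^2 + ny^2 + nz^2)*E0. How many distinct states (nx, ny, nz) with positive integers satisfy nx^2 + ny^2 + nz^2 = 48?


Enumerate all (nx, ny, nz) with nx^2 + ny^2 + nz^2 = 48:
(4,4,4)
Total degeneracy = 1

1


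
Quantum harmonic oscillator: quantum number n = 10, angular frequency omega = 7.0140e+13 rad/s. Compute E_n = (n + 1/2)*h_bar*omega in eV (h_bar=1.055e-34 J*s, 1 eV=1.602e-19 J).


E = (n + 1/2) * h_bar * omega
= (10 + 0.5) * 1.055e-34 * 7.0140e+13
= 10.5 * 7.3998e-21
= 7.7698e-20 J
= 0.485 eV

0.485


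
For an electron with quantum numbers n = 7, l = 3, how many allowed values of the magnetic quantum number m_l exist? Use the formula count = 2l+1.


m_l ranges from -l to +l in integer steps
So m_l goes from -3 to +3
Count = 2l + 1 = 2*3 + 1
= 7

7


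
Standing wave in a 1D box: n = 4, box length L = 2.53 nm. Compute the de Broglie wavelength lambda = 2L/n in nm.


lambda = 2L / n
= 2 * 2.53 / 4
= 5.06 / 4
= 1.265 nm

1.265


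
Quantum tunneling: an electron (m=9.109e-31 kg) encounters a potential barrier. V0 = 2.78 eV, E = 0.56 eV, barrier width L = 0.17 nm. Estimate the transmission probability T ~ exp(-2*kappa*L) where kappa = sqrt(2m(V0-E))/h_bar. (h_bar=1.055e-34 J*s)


V0 - E = 2.22 eV = 3.5564e-19 J
kappa = sqrt(2 * m * (V0-E)) / h_bar
= sqrt(2 * 9.109e-31 * 3.5564e-19) / 1.055e-34
= 7.6297e+09 /m
2*kappa*L = 2 * 7.6297e+09 * 0.17e-9
= 2.5941
T = exp(-2.5941) = 7.471405e-02

7.471405e-02


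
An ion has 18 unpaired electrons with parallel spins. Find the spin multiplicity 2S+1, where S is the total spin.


Total spin S = N * (1/2) = 18 * 0.5 = 9.0
Spin multiplicity = 2S + 1
= 2 * 9.0 + 1
= 19

19


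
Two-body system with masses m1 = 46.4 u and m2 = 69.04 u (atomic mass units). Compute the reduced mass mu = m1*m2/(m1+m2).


mu = m1 * m2 / (m1 + m2)
= 46.4 * 69.04 / (46.4 + 69.04)
= 3203.456 / 115.44
= 27.75 u

27.75


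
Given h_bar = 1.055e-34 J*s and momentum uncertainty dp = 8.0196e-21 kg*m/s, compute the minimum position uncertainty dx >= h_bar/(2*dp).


dx = h_bar / (2 * dp)
= 1.055e-34 / (2 * 8.0196e-21)
= 1.055e-34 / 1.6039e-20
= 6.5776e-15 m

6.5776e-15


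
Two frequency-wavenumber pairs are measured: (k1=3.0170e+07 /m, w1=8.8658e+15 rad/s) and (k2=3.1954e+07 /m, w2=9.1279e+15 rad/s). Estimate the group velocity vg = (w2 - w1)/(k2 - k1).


vg = (w2 - w1) / (k2 - k1)
= (9.1279e+15 - 8.8658e+15) / (3.1954e+07 - 3.0170e+07)
= 2.6210e+14 / 1.7840e+06
= 1.4692e+08 m/s

1.4692e+08
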